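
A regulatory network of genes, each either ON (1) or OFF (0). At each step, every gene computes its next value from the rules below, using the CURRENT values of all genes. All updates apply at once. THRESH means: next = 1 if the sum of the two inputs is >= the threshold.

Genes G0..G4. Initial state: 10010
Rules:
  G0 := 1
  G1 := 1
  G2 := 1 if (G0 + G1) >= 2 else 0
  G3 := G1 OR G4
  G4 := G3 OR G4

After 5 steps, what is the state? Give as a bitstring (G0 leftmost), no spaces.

Step 1: G0=1(const) G1=1(const) G2=(1+0>=2)=0 G3=G1|G4=0|0=0 G4=G3|G4=1|0=1 -> 11001
Step 2: G0=1(const) G1=1(const) G2=(1+1>=2)=1 G3=G1|G4=1|1=1 G4=G3|G4=0|1=1 -> 11111
Step 3: G0=1(const) G1=1(const) G2=(1+1>=2)=1 G3=G1|G4=1|1=1 G4=G3|G4=1|1=1 -> 11111
Step 4: G0=1(const) G1=1(const) G2=(1+1>=2)=1 G3=G1|G4=1|1=1 G4=G3|G4=1|1=1 -> 11111
Step 5: G0=1(const) G1=1(const) G2=(1+1>=2)=1 G3=G1|G4=1|1=1 G4=G3|G4=1|1=1 -> 11111

11111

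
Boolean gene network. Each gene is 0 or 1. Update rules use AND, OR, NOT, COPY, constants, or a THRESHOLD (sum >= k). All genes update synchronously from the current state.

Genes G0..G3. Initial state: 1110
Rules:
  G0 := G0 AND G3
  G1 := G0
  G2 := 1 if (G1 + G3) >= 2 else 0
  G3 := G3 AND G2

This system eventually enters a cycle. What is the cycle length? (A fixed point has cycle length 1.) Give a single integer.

Answer: 1

Derivation:
Step 0: 1110
Step 1: G0=G0&G3=1&0=0 G1=G0=1 G2=(1+0>=2)=0 G3=G3&G2=0&1=0 -> 0100
Step 2: G0=G0&G3=0&0=0 G1=G0=0 G2=(1+0>=2)=0 G3=G3&G2=0&0=0 -> 0000
Step 3: G0=G0&G3=0&0=0 G1=G0=0 G2=(0+0>=2)=0 G3=G3&G2=0&0=0 -> 0000
State from step 3 equals state from step 2 -> cycle length 1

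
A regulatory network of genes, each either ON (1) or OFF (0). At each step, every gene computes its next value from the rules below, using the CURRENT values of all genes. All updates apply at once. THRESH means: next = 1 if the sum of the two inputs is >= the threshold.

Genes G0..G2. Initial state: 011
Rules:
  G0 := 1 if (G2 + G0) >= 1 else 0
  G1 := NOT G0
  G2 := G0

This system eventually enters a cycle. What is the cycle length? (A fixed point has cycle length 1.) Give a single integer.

Step 0: 011
Step 1: G0=(1+0>=1)=1 G1=NOT G0=NOT 0=1 G2=G0=0 -> 110
Step 2: G0=(0+1>=1)=1 G1=NOT G0=NOT 1=0 G2=G0=1 -> 101
Step 3: G0=(1+1>=1)=1 G1=NOT G0=NOT 1=0 G2=G0=1 -> 101
State from step 3 equals state from step 2 -> cycle length 1

Answer: 1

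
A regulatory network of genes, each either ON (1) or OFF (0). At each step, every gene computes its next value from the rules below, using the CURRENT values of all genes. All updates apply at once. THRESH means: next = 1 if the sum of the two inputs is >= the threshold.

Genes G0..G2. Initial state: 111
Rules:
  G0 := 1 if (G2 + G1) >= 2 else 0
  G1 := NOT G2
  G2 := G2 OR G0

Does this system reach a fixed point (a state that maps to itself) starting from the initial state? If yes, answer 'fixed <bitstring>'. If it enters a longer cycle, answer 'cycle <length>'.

Answer: fixed 001

Derivation:
Step 0: 111
Step 1: G0=(1+1>=2)=1 G1=NOT G2=NOT 1=0 G2=G2|G0=1|1=1 -> 101
Step 2: G0=(1+0>=2)=0 G1=NOT G2=NOT 1=0 G2=G2|G0=1|1=1 -> 001
Step 3: G0=(1+0>=2)=0 G1=NOT G2=NOT 1=0 G2=G2|G0=1|0=1 -> 001
Fixed point reached at step 2: 001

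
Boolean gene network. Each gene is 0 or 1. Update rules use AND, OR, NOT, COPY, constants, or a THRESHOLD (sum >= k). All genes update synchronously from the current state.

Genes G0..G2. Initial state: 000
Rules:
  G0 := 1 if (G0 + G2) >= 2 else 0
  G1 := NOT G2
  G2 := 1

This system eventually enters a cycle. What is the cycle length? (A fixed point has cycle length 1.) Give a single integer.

Answer: 1

Derivation:
Step 0: 000
Step 1: G0=(0+0>=2)=0 G1=NOT G2=NOT 0=1 G2=1(const) -> 011
Step 2: G0=(0+1>=2)=0 G1=NOT G2=NOT 1=0 G2=1(const) -> 001
Step 3: G0=(0+1>=2)=0 G1=NOT G2=NOT 1=0 G2=1(const) -> 001
State from step 3 equals state from step 2 -> cycle length 1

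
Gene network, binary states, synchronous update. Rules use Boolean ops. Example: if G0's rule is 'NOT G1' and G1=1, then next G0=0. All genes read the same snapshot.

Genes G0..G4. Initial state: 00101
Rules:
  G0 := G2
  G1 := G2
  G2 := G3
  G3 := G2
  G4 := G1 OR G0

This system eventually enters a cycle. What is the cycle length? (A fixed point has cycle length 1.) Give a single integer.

Step 0: 00101
Step 1: G0=G2=1 G1=G2=1 G2=G3=0 G3=G2=1 G4=G1|G0=0|0=0 -> 11010
Step 2: G0=G2=0 G1=G2=0 G2=G3=1 G3=G2=0 G4=G1|G0=1|1=1 -> 00101
State from step 2 equals state from step 0 -> cycle length 2

Answer: 2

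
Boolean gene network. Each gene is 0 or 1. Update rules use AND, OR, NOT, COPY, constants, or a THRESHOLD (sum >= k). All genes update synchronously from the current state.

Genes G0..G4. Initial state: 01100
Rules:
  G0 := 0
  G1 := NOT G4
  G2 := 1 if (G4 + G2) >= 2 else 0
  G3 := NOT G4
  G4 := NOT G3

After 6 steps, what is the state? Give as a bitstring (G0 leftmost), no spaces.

Step 1: G0=0(const) G1=NOT G4=NOT 0=1 G2=(0+1>=2)=0 G3=NOT G4=NOT 0=1 G4=NOT G3=NOT 0=1 -> 01011
Step 2: G0=0(const) G1=NOT G4=NOT 1=0 G2=(1+0>=2)=0 G3=NOT G4=NOT 1=0 G4=NOT G3=NOT 1=0 -> 00000
Step 3: G0=0(const) G1=NOT G4=NOT 0=1 G2=(0+0>=2)=0 G3=NOT G4=NOT 0=1 G4=NOT G3=NOT 0=1 -> 01011
Step 4: G0=0(const) G1=NOT G4=NOT 1=0 G2=(1+0>=2)=0 G3=NOT G4=NOT 1=0 G4=NOT G3=NOT 1=0 -> 00000
Step 5: G0=0(const) G1=NOT G4=NOT 0=1 G2=(0+0>=2)=0 G3=NOT G4=NOT 0=1 G4=NOT G3=NOT 0=1 -> 01011
Step 6: G0=0(const) G1=NOT G4=NOT 1=0 G2=(1+0>=2)=0 G3=NOT G4=NOT 1=0 G4=NOT G3=NOT 1=0 -> 00000

00000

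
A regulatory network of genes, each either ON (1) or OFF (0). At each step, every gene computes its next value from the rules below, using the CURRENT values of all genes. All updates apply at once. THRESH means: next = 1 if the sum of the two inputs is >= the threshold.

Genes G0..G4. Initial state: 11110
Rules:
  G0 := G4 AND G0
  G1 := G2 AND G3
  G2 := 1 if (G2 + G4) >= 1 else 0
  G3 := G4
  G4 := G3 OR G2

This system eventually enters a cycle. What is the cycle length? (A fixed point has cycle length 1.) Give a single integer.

Step 0: 11110
Step 1: G0=G4&G0=0&1=0 G1=G2&G3=1&1=1 G2=(1+0>=1)=1 G3=G4=0 G4=G3|G2=1|1=1 -> 01101
Step 2: G0=G4&G0=1&0=0 G1=G2&G3=1&0=0 G2=(1+1>=1)=1 G3=G4=1 G4=G3|G2=0|1=1 -> 00111
Step 3: G0=G4&G0=1&0=0 G1=G2&G3=1&1=1 G2=(1+1>=1)=1 G3=G4=1 G4=G3|G2=1|1=1 -> 01111
Step 4: G0=G4&G0=1&0=0 G1=G2&G3=1&1=1 G2=(1+1>=1)=1 G3=G4=1 G4=G3|G2=1|1=1 -> 01111
State from step 4 equals state from step 3 -> cycle length 1

Answer: 1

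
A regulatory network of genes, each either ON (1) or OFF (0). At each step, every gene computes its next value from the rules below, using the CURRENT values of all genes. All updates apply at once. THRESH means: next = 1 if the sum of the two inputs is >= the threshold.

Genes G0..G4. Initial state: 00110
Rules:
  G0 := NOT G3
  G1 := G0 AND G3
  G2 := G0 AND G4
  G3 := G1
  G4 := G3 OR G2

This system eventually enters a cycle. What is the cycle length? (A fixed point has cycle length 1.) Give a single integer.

Answer: 1

Derivation:
Step 0: 00110
Step 1: G0=NOT G3=NOT 1=0 G1=G0&G3=0&1=0 G2=G0&G4=0&0=0 G3=G1=0 G4=G3|G2=1|1=1 -> 00001
Step 2: G0=NOT G3=NOT 0=1 G1=G0&G3=0&0=0 G2=G0&G4=0&1=0 G3=G1=0 G4=G3|G2=0|0=0 -> 10000
Step 3: G0=NOT G3=NOT 0=1 G1=G0&G3=1&0=0 G2=G0&G4=1&0=0 G3=G1=0 G4=G3|G2=0|0=0 -> 10000
State from step 3 equals state from step 2 -> cycle length 1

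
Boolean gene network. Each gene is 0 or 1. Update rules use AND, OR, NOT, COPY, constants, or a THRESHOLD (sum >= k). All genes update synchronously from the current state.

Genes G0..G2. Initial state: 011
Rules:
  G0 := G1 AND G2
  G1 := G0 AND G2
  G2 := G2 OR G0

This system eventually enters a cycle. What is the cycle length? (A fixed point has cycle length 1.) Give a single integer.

Answer: 2

Derivation:
Step 0: 011
Step 1: G0=G1&G2=1&1=1 G1=G0&G2=0&1=0 G2=G2|G0=1|0=1 -> 101
Step 2: G0=G1&G2=0&1=0 G1=G0&G2=1&1=1 G2=G2|G0=1|1=1 -> 011
State from step 2 equals state from step 0 -> cycle length 2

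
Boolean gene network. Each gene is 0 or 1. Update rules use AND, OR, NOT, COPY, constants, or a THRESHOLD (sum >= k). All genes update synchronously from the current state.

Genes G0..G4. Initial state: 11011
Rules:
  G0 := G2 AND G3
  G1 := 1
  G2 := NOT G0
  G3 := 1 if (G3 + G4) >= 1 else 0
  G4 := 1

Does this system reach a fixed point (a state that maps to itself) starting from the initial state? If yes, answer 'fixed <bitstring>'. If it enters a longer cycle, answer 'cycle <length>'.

Answer: cycle 4

Derivation:
Step 0: 11011
Step 1: G0=G2&G3=0&1=0 G1=1(const) G2=NOT G0=NOT 1=0 G3=(1+1>=1)=1 G4=1(const) -> 01011
Step 2: G0=G2&G3=0&1=0 G1=1(const) G2=NOT G0=NOT 0=1 G3=(1+1>=1)=1 G4=1(const) -> 01111
Step 3: G0=G2&G3=1&1=1 G1=1(const) G2=NOT G0=NOT 0=1 G3=(1+1>=1)=1 G4=1(const) -> 11111
Step 4: G0=G2&G3=1&1=1 G1=1(const) G2=NOT G0=NOT 1=0 G3=(1+1>=1)=1 G4=1(const) -> 11011
Cycle of length 4 starting at step 0 -> no fixed point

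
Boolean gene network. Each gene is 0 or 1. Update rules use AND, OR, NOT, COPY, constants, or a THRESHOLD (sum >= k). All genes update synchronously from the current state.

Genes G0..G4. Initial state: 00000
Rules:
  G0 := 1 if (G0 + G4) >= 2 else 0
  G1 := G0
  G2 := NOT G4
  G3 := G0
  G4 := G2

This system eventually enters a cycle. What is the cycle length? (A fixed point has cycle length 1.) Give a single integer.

Answer: 4

Derivation:
Step 0: 00000
Step 1: G0=(0+0>=2)=0 G1=G0=0 G2=NOT G4=NOT 0=1 G3=G0=0 G4=G2=0 -> 00100
Step 2: G0=(0+0>=2)=0 G1=G0=0 G2=NOT G4=NOT 0=1 G3=G0=0 G4=G2=1 -> 00101
Step 3: G0=(0+1>=2)=0 G1=G0=0 G2=NOT G4=NOT 1=0 G3=G0=0 G4=G2=1 -> 00001
Step 4: G0=(0+1>=2)=0 G1=G0=0 G2=NOT G4=NOT 1=0 G3=G0=0 G4=G2=0 -> 00000
State from step 4 equals state from step 0 -> cycle length 4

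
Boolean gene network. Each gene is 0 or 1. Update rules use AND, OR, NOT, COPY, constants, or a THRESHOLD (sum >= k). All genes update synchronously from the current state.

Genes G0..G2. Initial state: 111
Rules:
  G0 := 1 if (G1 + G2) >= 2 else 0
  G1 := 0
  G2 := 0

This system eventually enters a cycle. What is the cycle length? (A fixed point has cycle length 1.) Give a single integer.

Answer: 1

Derivation:
Step 0: 111
Step 1: G0=(1+1>=2)=1 G1=0(const) G2=0(const) -> 100
Step 2: G0=(0+0>=2)=0 G1=0(const) G2=0(const) -> 000
Step 3: G0=(0+0>=2)=0 G1=0(const) G2=0(const) -> 000
State from step 3 equals state from step 2 -> cycle length 1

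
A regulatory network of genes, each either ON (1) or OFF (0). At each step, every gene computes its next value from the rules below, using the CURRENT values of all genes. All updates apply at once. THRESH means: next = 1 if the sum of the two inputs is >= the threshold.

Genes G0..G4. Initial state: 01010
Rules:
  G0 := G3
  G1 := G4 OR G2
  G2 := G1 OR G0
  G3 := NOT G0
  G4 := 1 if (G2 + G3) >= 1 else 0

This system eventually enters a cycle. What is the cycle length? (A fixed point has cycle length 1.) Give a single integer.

Step 0: 01010
Step 1: G0=G3=1 G1=G4|G2=0|0=0 G2=G1|G0=1|0=1 G3=NOT G0=NOT 0=1 G4=(0+1>=1)=1 -> 10111
Step 2: G0=G3=1 G1=G4|G2=1|1=1 G2=G1|G0=0|1=1 G3=NOT G0=NOT 1=0 G4=(1+1>=1)=1 -> 11101
Step 3: G0=G3=0 G1=G4|G2=1|1=1 G2=G1|G0=1|1=1 G3=NOT G0=NOT 1=0 G4=(1+0>=1)=1 -> 01101
Step 4: G0=G3=0 G1=G4|G2=1|1=1 G2=G1|G0=1|0=1 G3=NOT G0=NOT 0=1 G4=(1+0>=1)=1 -> 01111
Step 5: G0=G3=1 G1=G4|G2=1|1=1 G2=G1|G0=1|0=1 G3=NOT G0=NOT 0=1 G4=(1+1>=1)=1 -> 11111
Step 6: G0=G3=1 G1=G4|G2=1|1=1 G2=G1|G0=1|1=1 G3=NOT G0=NOT 1=0 G4=(1+1>=1)=1 -> 11101
State from step 6 equals state from step 2 -> cycle length 4

Answer: 4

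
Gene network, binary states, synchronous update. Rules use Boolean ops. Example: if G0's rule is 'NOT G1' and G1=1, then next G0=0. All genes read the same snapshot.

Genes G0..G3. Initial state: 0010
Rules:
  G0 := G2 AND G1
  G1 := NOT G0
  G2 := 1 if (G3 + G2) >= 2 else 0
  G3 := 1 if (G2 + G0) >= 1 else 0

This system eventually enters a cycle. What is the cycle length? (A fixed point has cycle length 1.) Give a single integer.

Step 0: 0010
Step 1: G0=G2&G1=1&0=0 G1=NOT G0=NOT 0=1 G2=(0+1>=2)=0 G3=(1+0>=1)=1 -> 0101
Step 2: G0=G2&G1=0&1=0 G1=NOT G0=NOT 0=1 G2=(1+0>=2)=0 G3=(0+0>=1)=0 -> 0100
Step 3: G0=G2&G1=0&1=0 G1=NOT G0=NOT 0=1 G2=(0+0>=2)=0 G3=(0+0>=1)=0 -> 0100
State from step 3 equals state from step 2 -> cycle length 1

Answer: 1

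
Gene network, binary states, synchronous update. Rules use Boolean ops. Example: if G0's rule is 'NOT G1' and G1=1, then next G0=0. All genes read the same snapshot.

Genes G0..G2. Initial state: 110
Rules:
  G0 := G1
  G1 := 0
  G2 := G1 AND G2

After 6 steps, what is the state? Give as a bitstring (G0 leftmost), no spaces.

Step 1: G0=G1=1 G1=0(const) G2=G1&G2=1&0=0 -> 100
Step 2: G0=G1=0 G1=0(const) G2=G1&G2=0&0=0 -> 000
Step 3: G0=G1=0 G1=0(const) G2=G1&G2=0&0=0 -> 000
Step 4: G0=G1=0 G1=0(const) G2=G1&G2=0&0=0 -> 000
Step 5: G0=G1=0 G1=0(const) G2=G1&G2=0&0=0 -> 000
Step 6: G0=G1=0 G1=0(const) G2=G1&G2=0&0=0 -> 000

000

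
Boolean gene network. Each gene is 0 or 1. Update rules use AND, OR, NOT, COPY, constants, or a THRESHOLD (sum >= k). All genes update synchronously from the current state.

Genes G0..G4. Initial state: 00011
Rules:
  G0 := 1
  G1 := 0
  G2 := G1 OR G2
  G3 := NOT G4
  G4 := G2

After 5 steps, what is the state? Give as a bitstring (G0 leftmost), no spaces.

Step 1: G0=1(const) G1=0(const) G2=G1|G2=0|0=0 G3=NOT G4=NOT 1=0 G4=G2=0 -> 10000
Step 2: G0=1(const) G1=0(const) G2=G1|G2=0|0=0 G3=NOT G4=NOT 0=1 G4=G2=0 -> 10010
Step 3: G0=1(const) G1=0(const) G2=G1|G2=0|0=0 G3=NOT G4=NOT 0=1 G4=G2=0 -> 10010
Step 4: G0=1(const) G1=0(const) G2=G1|G2=0|0=0 G3=NOT G4=NOT 0=1 G4=G2=0 -> 10010
Step 5: G0=1(const) G1=0(const) G2=G1|G2=0|0=0 G3=NOT G4=NOT 0=1 G4=G2=0 -> 10010

10010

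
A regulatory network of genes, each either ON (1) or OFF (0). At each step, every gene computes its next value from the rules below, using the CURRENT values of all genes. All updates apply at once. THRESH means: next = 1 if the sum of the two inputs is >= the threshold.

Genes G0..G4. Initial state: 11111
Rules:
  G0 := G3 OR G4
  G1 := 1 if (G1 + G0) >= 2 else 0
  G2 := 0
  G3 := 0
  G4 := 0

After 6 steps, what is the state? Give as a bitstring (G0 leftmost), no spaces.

Step 1: G0=G3|G4=1|1=1 G1=(1+1>=2)=1 G2=0(const) G3=0(const) G4=0(const) -> 11000
Step 2: G0=G3|G4=0|0=0 G1=(1+1>=2)=1 G2=0(const) G3=0(const) G4=0(const) -> 01000
Step 3: G0=G3|G4=0|0=0 G1=(1+0>=2)=0 G2=0(const) G3=0(const) G4=0(const) -> 00000
Step 4: G0=G3|G4=0|0=0 G1=(0+0>=2)=0 G2=0(const) G3=0(const) G4=0(const) -> 00000
Step 5: G0=G3|G4=0|0=0 G1=(0+0>=2)=0 G2=0(const) G3=0(const) G4=0(const) -> 00000
Step 6: G0=G3|G4=0|0=0 G1=(0+0>=2)=0 G2=0(const) G3=0(const) G4=0(const) -> 00000

00000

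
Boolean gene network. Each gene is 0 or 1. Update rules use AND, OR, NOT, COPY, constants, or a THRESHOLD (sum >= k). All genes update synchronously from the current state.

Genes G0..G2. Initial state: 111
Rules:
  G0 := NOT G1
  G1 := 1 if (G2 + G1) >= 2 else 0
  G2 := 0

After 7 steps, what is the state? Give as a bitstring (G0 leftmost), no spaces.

Step 1: G0=NOT G1=NOT 1=0 G1=(1+1>=2)=1 G2=0(const) -> 010
Step 2: G0=NOT G1=NOT 1=0 G1=(0+1>=2)=0 G2=0(const) -> 000
Step 3: G0=NOT G1=NOT 0=1 G1=(0+0>=2)=0 G2=0(const) -> 100
Step 4: G0=NOT G1=NOT 0=1 G1=(0+0>=2)=0 G2=0(const) -> 100
Step 5: G0=NOT G1=NOT 0=1 G1=(0+0>=2)=0 G2=0(const) -> 100
Step 6: G0=NOT G1=NOT 0=1 G1=(0+0>=2)=0 G2=0(const) -> 100
Step 7: G0=NOT G1=NOT 0=1 G1=(0+0>=2)=0 G2=0(const) -> 100

100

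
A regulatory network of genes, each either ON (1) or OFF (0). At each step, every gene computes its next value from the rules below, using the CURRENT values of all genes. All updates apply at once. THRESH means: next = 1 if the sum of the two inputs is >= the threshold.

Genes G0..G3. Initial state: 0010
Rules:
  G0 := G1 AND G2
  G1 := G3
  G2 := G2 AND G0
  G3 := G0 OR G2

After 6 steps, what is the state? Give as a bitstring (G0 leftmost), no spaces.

Step 1: G0=G1&G2=0&1=0 G1=G3=0 G2=G2&G0=1&0=0 G3=G0|G2=0|1=1 -> 0001
Step 2: G0=G1&G2=0&0=0 G1=G3=1 G2=G2&G0=0&0=0 G3=G0|G2=0|0=0 -> 0100
Step 3: G0=G1&G2=1&0=0 G1=G3=0 G2=G2&G0=0&0=0 G3=G0|G2=0|0=0 -> 0000
Step 4: G0=G1&G2=0&0=0 G1=G3=0 G2=G2&G0=0&0=0 G3=G0|G2=0|0=0 -> 0000
Step 5: G0=G1&G2=0&0=0 G1=G3=0 G2=G2&G0=0&0=0 G3=G0|G2=0|0=0 -> 0000
Step 6: G0=G1&G2=0&0=0 G1=G3=0 G2=G2&G0=0&0=0 G3=G0|G2=0|0=0 -> 0000

0000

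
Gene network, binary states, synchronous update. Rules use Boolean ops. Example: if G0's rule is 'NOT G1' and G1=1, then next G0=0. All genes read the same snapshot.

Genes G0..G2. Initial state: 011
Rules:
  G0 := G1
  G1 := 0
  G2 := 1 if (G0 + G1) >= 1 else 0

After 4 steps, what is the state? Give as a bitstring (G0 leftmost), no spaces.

Step 1: G0=G1=1 G1=0(const) G2=(0+1>=1)=1 -> 101
Step 2: G0=G1=0 G1=0(const) G2=(1+0>=1)=1 -> 001
Step 3: G0=G1=0 G1=0(const) G2=(0+0>=1)=0 -> 000
Step 4: G0=G1=0 G1=0(const) G2=(0+0>=1)=0 -> 000

000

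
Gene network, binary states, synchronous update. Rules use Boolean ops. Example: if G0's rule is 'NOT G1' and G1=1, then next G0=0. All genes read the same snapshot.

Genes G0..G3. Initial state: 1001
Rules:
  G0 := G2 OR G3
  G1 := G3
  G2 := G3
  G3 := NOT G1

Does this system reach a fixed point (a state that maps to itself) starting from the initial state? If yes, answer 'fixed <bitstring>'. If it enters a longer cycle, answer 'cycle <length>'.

Answer: cycle 4

Derivation:
Step 0: 1001
Step 1: G0=G2|G3=0|1=1 G1=G3=1 G2=G3=1 G3=NOT G1=NOT 0=1 -> 1111
Step 2: G0=G2|G3=1|1=1 G1=G3=1 G2=G3=1 G3=NOT G1=NOT 1=0 -> 1110
Step 3: G0=G2|G3=1|0=1 G1=G3=0 G2=G3=0 G3=NOT G1=NOT 1=0 -> 1000
Step 4: G0=G2|G3=0|0=0 G1=G3=0 G2=G3=0 G3=NOT G1=NOT 0=1 -> 0001
Step 5: G0=G2|G3=0|1=1 G1=G3=1 G2=G3=1 G3=NOT G1=NOT 0=1 -> 1111
Cycle of length 4 starting at step 1 -> no fixed point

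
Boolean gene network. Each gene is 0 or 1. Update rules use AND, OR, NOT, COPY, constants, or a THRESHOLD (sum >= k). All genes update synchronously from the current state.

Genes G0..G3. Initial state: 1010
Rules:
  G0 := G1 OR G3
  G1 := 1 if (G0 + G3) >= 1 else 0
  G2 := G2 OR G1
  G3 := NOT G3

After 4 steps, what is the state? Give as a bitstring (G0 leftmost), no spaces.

Step 1: G0=G1|G3=0|0=0 G1=(1+0>=1)=1 G2=G2|G1=1|0=1 G3=NOT G3=NOT 0=1 -> 0111
Step 2: G0=G1|G3=1|1=1 G1=(0+1>=1)=1 G2=G2|G1=1|1=1 G3=NOT G3=NOT 1=0 -> 1110
Step 3: G0=G1|G3=1|0=1 G1=(1+0>=1)=1 G2=G2|G1=1|1=1 G3=NOT G3=NOT 0=1 -> 1111
Step 4: G0=G1|G3=1|1=1 G1=(1+1>=1)=1 G2=G2|G1=1|1=1 G3=NOT G3=NOT 1=0 -> 1110

1110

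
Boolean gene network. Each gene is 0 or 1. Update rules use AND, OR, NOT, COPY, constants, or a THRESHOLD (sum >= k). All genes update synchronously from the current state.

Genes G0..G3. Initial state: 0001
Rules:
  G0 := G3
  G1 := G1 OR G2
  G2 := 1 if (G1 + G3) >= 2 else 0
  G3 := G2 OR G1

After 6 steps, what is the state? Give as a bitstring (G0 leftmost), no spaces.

Step 1: G0=G3=1 G1=G1|G2=0|0=0 G2=(0+1>=2)=0 G3=G2|G1=0|0=0 -> 1000
Step 2: G0=G3=0 G1=G1|G2=0|0=0 G2=(0+0>=2)=0 G3=G2|G1=0|0=0 -> 0000
Step 3: G0=G3=0 G1=G1|G2=0|0=0 G2=(0+0>=2)=0 G3=G2|G1=0|0=0 -> 0000
Step 4: G0=G3=0 G1=G1|G2=0|0=0 G2=(0+0>=2)=0 G3=G2|G1=0|0=0 -> 0000
Step 5: G0=G3=0 G1=G1|G2=0|0=0 G2=(0+0>=2)=0 G3=G2|G1=0|0=0 -> 0000
Step 6: G0=G3=0 G1=G1|G2=0|0=0 G2=(0+0>=2)=0 G3=G2|G1=0|0=0 -> 0000

0000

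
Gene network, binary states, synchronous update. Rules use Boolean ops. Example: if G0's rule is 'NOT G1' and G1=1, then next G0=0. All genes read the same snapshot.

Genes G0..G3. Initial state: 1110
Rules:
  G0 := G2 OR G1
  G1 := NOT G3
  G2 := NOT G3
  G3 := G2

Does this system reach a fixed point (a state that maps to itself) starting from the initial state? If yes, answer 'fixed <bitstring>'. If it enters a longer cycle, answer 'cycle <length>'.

Step 0: 1110
Step 1: G0=G2|G1=1|1=1 G1=NOT G3=NOT 0=1 G2=NOT G3=NOT 0=1 G3=G2=1 -> 1111
Step 2: G0=G2|G1=1|1=1 G1=NOT G3=NOT 1=0 G2=NOT G3=NOT 1=0 G3=G2=1 -> 1001
Step 3: G0=G2|G1=0|0=0 G1=NOT G3=NOT 1=0 G2=NOT G3=NOT 1=0 G3=G2=0 -> 0000
Step 4: G0=G2|G1=0|0=0 G1=NOT G3=NOT 0=1 G2=NOT G3=NOT 0=1 G3=G2=0 -> 0110
Step 5: G0=G2|G1=1|1=1 G1=NOT G3=NOT 0=1 G2=NOT G3=NOT 0=1 G3=G2=1 -> 1111
Cycle of length 4 starting at step 1 -> no fixed point

Answer: cycle 4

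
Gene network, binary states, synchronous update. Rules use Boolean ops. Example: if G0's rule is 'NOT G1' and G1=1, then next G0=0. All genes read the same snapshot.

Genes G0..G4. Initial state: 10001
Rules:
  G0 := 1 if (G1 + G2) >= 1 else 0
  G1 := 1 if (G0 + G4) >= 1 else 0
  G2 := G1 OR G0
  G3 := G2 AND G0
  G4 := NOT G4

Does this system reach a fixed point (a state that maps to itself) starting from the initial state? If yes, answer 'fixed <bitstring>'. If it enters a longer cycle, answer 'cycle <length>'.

Step 0: 10001
Step 1: G0=(0+0>=1)=0 G1=(1+1>=1)=1 G2=G1|G0=0|1=1 G3=G2&G0=0&1=0 G4=NOT G4=NOT 1=0 -> 01100
Step 2: G0=(1+1>=1)=1 G1=(0+0>=1)=0 G2=G1|G0=1|0=1 G3=G2&G0=1&0=0 G4=NOT G4=NOT 0=1 -> 10101
Step 3: G0=(0+1>=1)=1 G1=(1+1>=1)=1 G2=G1|G0=0|1=1 G3=G2&G0=1&1=1 G4=NOT G4=NOT 1=0 -> 11110
Step 4: G0=(1+1>=1)=1 G1=(1+0>=1)=1 G2=G1|G0=1|1=1 G3=G2&G0=1&1=1 G4=NOT G4=NOT 0=1 -> 11111
Step 5: G0=(1+1>=1)=1 G1=(1+1>=1)=1 G2=G1|G0=1|1=1 G3=G2&G0=1&1=1 G4=NOT G4=NOT 1=0 -> 11110
Cycle of length 2 starting at step 3 -> no fixed point

Answer: cycle 2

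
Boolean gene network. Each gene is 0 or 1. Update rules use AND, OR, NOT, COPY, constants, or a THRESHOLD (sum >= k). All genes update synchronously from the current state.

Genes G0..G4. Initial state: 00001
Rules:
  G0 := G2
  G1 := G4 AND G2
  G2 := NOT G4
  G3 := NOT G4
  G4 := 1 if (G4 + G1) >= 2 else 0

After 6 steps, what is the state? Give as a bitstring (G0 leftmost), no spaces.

Step 1: G0=G2=0 G1=G4&G2=1&0=0 G2=NOT G4=NOT 1=0 G3=NOT G4=NOT 1=0 G4=(1+0>=2)=0 -> 00000
Step 2: G0=G2=0 G1=G4&G2=0&0=0 G2=NOT G4=NOT 0=1 G3=NOT G4=NOT 0=1 G4=(0+0>=2)=0 -> 00110
Step 3: G0=G2=1 G1=G4&G2=0&1=0 G2=NOT G4=NOT 0=1 G3=NOT G4=NOT 0=1 G4=(0+0>=2)=0 -> 10110
Step 4: G0=G2=1 G1=G4&G2=0&1=0 G2=NOT G4=NOT 0=1 G3=NOT G4=NOT 0=1 G4=(0+0>=2)=0 -> 10110
Step 5: G0=G2=1 G1=G4&G2=0&1=0 G2=NOT G4=NOT 0=1 G3=NOT G4=NOT 0=1 G4=(0+0>=2)=0 -> 10110
Step 6: G0=G2=1 G1=G4&G2=0&1=0 G2=NOT G4=NOT 0=1 G3=NOT G4=NOT 0=1 G4=(0+0>=2)=0 -> 10110

10110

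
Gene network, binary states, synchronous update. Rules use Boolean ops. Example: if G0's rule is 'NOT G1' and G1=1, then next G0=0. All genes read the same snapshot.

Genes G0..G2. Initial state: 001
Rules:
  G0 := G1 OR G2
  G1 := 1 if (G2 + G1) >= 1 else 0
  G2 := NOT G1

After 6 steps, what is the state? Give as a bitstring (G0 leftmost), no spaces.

Step 1: G0=G1|G2=0|1=1 G1=(1+0>=1)=1 G2=NOT G1=NOT 0=1 -> 111
Step 2: G0=G1|G2=1|1=1 G1=(1+1>=1)=1 G2=NOT G1=NOT 1=0 -> 110
Step 3: G0=G1|G2=1|0=1 G1=(0+1>=1)=1 G2=NOT G1=NOT 1=0 -> 110
Step 4: G0=G1|G2=1|0=1 G1=(0+1>=1)=1 G2=NOT G1=NOT 1=0 -> 110
Step 5: G0=G1|G2=1|0=1 G1=(0+1>=1)=1 G2=NOT G1=NOT 1=0 -> 110
Step 6: G0=G1|G2=1|0=1 G1=(0+1>=1)=1 G2=NOT G1=NOT 1=0 -> 110

110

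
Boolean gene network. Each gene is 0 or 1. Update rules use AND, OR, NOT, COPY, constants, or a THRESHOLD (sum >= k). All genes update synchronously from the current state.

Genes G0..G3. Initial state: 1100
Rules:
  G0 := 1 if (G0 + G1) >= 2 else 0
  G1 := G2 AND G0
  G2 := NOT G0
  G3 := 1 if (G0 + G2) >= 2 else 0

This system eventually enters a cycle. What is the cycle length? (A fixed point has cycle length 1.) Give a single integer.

Answer: 1

Derivation:
Step 0: 1100
Step 1: G0=(1+1>=2)=1 G1=G2&G0=0&1=0 G2=NOT G0=NOT 1=0 G3=(1+0>=2)=0 -> 1000
Step 2: G0=(1+0>=2)=0 G1=G2&G0=0&1=0 G2=NOT G0=NOT 1=0 G3=(1+0>=2)=0 -> 0000
Step 3: G0=(0+0>=2)=0 G1=G2&G0=0&0=0 G2=NOT G0=NOT 0=1 G3=(0+0>=2)=0 -> 0010
Step 4: G0=(0+0>=2)=0 G1=G2&G0=1&0=0 G2=NOT G0=NOT 0=1 G3=(0+1>=2)=0 -> 0010
State from step 4 equals state from step 3 -> cycle length 1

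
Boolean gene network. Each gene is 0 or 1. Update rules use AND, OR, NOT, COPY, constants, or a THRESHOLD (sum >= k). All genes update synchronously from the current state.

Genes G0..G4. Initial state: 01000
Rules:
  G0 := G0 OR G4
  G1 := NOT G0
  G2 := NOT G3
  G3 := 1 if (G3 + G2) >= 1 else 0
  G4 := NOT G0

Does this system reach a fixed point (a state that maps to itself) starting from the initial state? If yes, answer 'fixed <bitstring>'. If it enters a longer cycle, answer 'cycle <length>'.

Step 0: 01000
Step 1: G0=G0|G4=0|0=0 G1=NOT G0=NOT 0=1 G2=NOT G3=NOT 0=1 G3=(0+0>=1)=0 G4=NOT G0=NOT 0=1 -> 01101
Step 2: G0=G0|G4=0|1=1 G1=NOT G0=NOT 0=1 G2=NOT G3=NOT 0=1 G3=(0+1>=1)=1 G4=NOT G0=NOT 0=1 -> 11111
Step 3: G0=G0|G4=1|1=1 G1=NOT G0=NOT 1=0 G2=NOT G3=NOT 1=0 G3=(1+1>=1)=1 G4=NOT G0=NOT 1=0 -> 10010
Step 4: G0=G0|G4=1|0=1 G1=NOT G0=NOT 1=0 G2=NOT G3=NOT 1=0 G3=(1+0>=1)=1 G4=NOT G0=NOT 1=0 -> 10010
Fixed point reached at step 3: 10010

Answer: fixed 10010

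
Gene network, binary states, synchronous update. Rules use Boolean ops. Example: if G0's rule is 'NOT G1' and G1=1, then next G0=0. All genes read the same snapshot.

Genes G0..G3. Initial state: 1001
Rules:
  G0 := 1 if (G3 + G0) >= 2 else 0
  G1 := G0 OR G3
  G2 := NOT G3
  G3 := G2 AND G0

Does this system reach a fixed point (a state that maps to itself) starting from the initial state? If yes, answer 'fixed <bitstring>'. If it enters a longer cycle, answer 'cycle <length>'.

Step 0: 1001
Step 1: G0=(1+1>=2)=1 G1=G0|G3=1|1=1 G2=NOT G3=NOT 1=0 G3=G2&G0=0&1=0 -> 1100
Step 2: G0=(0+1>=2)=0 G1=G0|G3=1|0=1 G2=NOT G3=NOT 0=1 G3=G2&G0=0&1=0 -> 0110
Step 3: G0=(0+0>=2)=0 G1=G0|G3=0|0=0 G2=NOT G3=NOT 0=1 G3=G2&G0=1&0=0 -> 0010
Step 4: G0=(0+0>=2)=0 G1=G0|G3=0|0=0 G2=NOT G3=NOT 0=1 G3=G2&G0=1&0=0 -> 0010
Fixed point reached at step 3: 0010

Answer: fixed 0010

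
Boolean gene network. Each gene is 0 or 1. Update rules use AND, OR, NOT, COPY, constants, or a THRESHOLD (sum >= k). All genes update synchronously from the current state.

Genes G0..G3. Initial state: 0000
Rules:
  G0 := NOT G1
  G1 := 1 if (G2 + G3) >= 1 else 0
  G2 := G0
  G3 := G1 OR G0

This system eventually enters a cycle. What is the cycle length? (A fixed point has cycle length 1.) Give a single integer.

Answer: 1

Derivation:
Step 0: 0000
Step 1: G0=NOT G1=NOT 0=1 G1=(0+0>=1)=0 G2=G0=0 G3=G1|G0=0|0=0 -> 1000
Step 2: G0=NOT G1=NOT 0=1 G1=(0+0>=1)=0 G2=G0=1 G3=G1|G0=0|1=1 -> 1011
Step 3: G0=NOT G1=NOT 0=1 G1=(1+1>=1)=1 G2=G0=1 G3=G1|G0=0|1=1 -> 1111
Step 4: G0=NOT G1=NOT 1=0 G1=(1+1>=1)=1 G2=G0=1 G3=G1|G0=1|1=1 -> 0111
Step 5: G0=NOT G1=NOT 1=0 G1=(1+1>=1)=1 G2=G0=0 G3=G1|G0=1|0=1 -> 0101
Step 6: G0=NOT G1=NOT 1=0 G1=(0+1>=1)=1 G2=G0=0 G3=G1|G0=1|0=1 -> 0101
State from step 6 equals state from step 5 -> cycle length 1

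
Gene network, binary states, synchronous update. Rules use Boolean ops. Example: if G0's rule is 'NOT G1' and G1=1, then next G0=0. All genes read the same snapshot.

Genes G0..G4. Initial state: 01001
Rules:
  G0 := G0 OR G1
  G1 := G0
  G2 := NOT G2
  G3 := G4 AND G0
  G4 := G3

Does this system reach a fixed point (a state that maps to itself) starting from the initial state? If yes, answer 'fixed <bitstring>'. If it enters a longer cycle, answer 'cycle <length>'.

Step 0: 01001
Step 1: G0=G0|G1=0|1=1 G1=G0=0 G2=NOT G2=NOT 0=1 G3=G4&G0=1&0=0 G4=G3=0 -> 10100
Step 2: G0=G0|G1=1|0=1 G1=G0=1 G2=NOT G2=NOT 1=0 G3=G4&G0=0&1=0 G4=G3=0 -> 11000
Step 3: G0=G0|G1=1|1=1 G1=G0=1 G2=NOT G2=NOT 0=1 G3=G4&G0=0&1=0 G4=G3=0 -> 11100
Step 4: G0=G0|G1=1|1=1 G1=G0=1 G2=NOT G2=NOT 1=0 G3=G4&G0=0&1=0 G4=G3=0 -> 11000
Cycle of length 2 starting at step 2 -> no fixed point

Answer: cycle 2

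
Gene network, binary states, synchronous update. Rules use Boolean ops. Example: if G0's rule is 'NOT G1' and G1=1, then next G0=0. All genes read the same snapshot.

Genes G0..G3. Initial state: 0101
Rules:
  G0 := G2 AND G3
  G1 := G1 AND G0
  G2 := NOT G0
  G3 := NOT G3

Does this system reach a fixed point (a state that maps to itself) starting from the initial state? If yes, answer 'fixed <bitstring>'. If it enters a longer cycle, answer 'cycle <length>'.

Step 0: 0101
Step 1: G0=G2&G3=0&1=0 G1=G1&G0=1&0=0 G2=NOT G0=NOT 0=1 G3=NOT G3=NOT 1=0 -> 0010
Step 2: G0=G2&G3=1&0=0 G1=G1&G0=0&0=0 G2=NOT G0=NOT 0=1 G3=NOT G3=NOT 0=1 -> 0011
Step 3: G0=G2&G3=1&1=1 G1=G1&G0=0&0=0 G2=NOT G0=NOT 0=1 G3=NOT G3=NOT 1=0 -> 1010
Step 4: G0=G2&G3=1&0=0 G1=G1&G0=0&1=0 G2=NOT G0=NOT 1=0 G3=NOT G3=NOT 0=1 -> 0001
Step 5: G0=G2&G3=0&1=0 G1=G1&G0=0&0=0 G2=NOT G0=NOT 0=1 G3=NOT G3=NOT 1=0 -> 0010
Cycle of length 4 starting at step 1 -> no fixed point

Answer: cycle 4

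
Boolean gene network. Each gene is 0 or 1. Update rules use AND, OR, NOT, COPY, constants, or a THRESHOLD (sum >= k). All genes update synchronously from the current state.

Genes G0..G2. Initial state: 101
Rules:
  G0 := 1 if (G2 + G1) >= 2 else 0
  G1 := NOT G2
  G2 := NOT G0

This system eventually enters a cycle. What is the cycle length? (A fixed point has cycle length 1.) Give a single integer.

Step 0: 101
Step 1: G0=(1+0>=2)=0 G1=NOT G2=NOT 1=0 G2=NOT G0=NOT 1=0 -> 000
Step 2: G0=(0+0>=2)=0 G1=NOT G2=NOT 0=1 G2=NOT G0=NOT 0=1 -> 011
Step 3: G0=(1+1>=2)=1 G1=NOT G2=NOT 1=0 G2=NOT G0=NOT 0=1 -> 101
State from step 3 equals state from step 0 -> cycle length 3

Answer: 3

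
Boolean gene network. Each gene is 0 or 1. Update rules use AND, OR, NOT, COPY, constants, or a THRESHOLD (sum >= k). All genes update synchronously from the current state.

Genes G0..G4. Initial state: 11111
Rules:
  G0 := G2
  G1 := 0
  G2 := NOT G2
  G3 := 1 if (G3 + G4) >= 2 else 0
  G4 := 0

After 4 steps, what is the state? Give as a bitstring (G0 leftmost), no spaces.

Step 1: G0=G2=1 G1=0(const) G2=NOT G2=NOT 1=0 G3=(1+1>=2)=1 G4=0(const) -> 10010
Step 2: G0=G2=0 G1=0(const) G2=NOT G2=NOT 0=1 G3=(1+0>=2)=0 G4=0(const) -> 00100
Step 3: G0=G2=1 G1=0(const) G2=NOT G2=NOT 1=0 G3=(0+0>=2)=0 G4=0(const) -> 10000
Step 4: G0=G2=0 G1=0(const) G2=NOT G2=NOT 0=1 G3=(0+0>=2)=0 G4=0(const) -> 00100

00100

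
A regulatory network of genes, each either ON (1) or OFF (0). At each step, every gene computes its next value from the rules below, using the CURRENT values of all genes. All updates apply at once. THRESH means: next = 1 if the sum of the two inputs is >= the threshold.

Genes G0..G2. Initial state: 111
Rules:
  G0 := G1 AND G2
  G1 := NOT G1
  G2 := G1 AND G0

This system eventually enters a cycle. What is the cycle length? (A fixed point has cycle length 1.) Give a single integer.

Step 0: 111
Step 1: G0=G1&G2=1&1=1 G1=NOT G1=NOT 1=0 G2=G1&G0=1&1=1 -> 101
Step 2: G0=G1&G2=0&1=0 G1=NOT G1=NOT 0=1 G2=G1&G0=0&1=0 -> 010
Step 3: G0=G1&G2=1&0=0 G1=NOT G1=NOT 1=0 G2=G1&G0=1&0=0 -> 000
Step 4: G0=G1&G2=0&0=0 G1=NOT G1=NOT 0=1 G2=G1&G0=0&0=0 -> 010
State from step 4 equals state from step 2 -> cycle length 2

Answer: 2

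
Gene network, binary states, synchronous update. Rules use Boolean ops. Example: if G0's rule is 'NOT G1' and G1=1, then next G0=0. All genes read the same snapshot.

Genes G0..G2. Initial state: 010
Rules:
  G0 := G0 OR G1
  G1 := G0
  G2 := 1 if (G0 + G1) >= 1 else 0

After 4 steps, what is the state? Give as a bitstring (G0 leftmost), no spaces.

Step 1: G0=G0|G1=0|1=1 G1=G0=0 G2=(0+1>=1)=1 -> 101
Step 2: G0=G0|G1=1|0=1 G1=G0=1 G2=(1+0>=1)=1 -> 111
Step 3: G0=G0|G1=1|1=1 G1=G0=1 G2=(1+1>=1)=1 -> 111
Step 4: G0=G0|G1=1|1=1 G1=G0=1 G2=(1+1>=1)=1 -> 111

111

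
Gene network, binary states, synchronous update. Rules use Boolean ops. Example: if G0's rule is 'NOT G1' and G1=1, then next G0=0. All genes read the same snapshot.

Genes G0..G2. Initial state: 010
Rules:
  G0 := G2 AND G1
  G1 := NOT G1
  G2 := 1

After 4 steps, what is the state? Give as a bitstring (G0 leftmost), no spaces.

Step 1: G0=G2&G1=0&1=0 G1=NOT G1=NOT 1=0 G2=1(const) -> 001
Step 2: G0=G2&G1=1&0=0 G1=NOT G1=NOT 0=1 G2=1(const) -> 011
Step 3: G0=G2&G1=1&1=1 G1=NOT G1=NOT 1=0 G2=1(const) -> 101
Step 4: G0=G2&G1=1&0=0 G1=NOT G1=NOT 0=1 G2=1(const) -> 011

011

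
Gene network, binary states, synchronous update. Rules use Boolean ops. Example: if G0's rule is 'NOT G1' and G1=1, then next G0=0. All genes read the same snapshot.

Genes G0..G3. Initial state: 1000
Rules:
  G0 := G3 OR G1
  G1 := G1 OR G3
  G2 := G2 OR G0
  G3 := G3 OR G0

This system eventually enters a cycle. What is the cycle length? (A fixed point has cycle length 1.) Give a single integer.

Step 0: 1000
Step 1: G0=G3|G1=0|0=0 G1=G1|G3=0|0=0 G2=G2|G0=0|1=1 G3=G3|G0=0|1=1 -> 0011
Step 2: G0=G3|G1=1|0=1 G1=G1|G3=0|1=1 G2=G2|G0=1|0=1 G3=G3|G0=1|0=1 -> 1111
Step 3: G0=G3|G1=1|1=1 G1=G1|G3=1|1=1 G2=G2|G0=1|1=1 G3=G3|G0=1|1=1 -> 1111
State from step 3 equals state from step 2 -> cycle length 1

Answer: 1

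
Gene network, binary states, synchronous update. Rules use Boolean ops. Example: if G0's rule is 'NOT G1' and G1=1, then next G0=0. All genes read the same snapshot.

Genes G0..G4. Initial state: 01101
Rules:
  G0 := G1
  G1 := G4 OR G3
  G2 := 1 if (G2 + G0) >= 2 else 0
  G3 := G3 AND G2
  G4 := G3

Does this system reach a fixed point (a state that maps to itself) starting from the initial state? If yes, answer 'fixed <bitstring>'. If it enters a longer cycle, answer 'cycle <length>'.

Step 0: 01101
Step 1: G0=G1=1 G1=G4|G3=1|0=1 G2=(1+0>=2)=0 G3=G3&G2=0&1=0 G4=G3=0 -> 11000
Step 2: G0=G1=1 G1=G4|G3=0|0=0 G2=(0+1>=2)=0 G3=G3&G2=0&0=0 G4=G3=0 -> 10000
Step 3: G0=G1=0 G1=G4|G3=0|0=0 G2=(0+1>=2)=0 G3=G3&G2=0&0=0 G4=G3=0 -> 00000
Step 4: G0=G1=0 G1=G4|G3=0|0=0 G2=(0+0>=2)=0 G3=G3&G2=0&0=0 G4=G3=0 -> 00000
Fixed point reached at step 3: 00000

Answer: fixed 00000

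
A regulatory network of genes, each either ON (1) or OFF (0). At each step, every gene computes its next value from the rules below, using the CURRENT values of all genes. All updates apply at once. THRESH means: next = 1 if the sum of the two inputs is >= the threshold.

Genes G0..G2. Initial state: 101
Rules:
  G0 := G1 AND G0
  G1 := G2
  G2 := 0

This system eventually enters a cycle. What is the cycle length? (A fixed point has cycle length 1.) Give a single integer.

Answer: 1

Derivation:
Step 0: 101
Step 1: G0=G1&G0=0&1=0 G1=G2=1 G2=0(const) -> 010
Step 2: G0=G1&G0=1&0=0 G1=G2=0 G2=0(const) -> 000
Step 3: G0=G1&G0=0&0=0 G1=G2=0 G2=0(const) -> 000
State from step 3 equals state from step 2 -> cycle length 1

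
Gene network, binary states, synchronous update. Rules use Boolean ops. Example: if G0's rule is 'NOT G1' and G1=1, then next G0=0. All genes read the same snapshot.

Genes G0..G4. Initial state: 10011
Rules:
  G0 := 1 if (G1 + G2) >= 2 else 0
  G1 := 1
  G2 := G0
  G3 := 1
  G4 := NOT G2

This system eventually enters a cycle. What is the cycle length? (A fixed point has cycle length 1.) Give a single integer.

Step 0: 10011
Step 1: G0=(0+0>=2)=0 G1=1(const) G2=G0=1 G3=1(const) G4=NOT G2=NOT 0=1 -> 01111
Step 2: G0=(1+1>=2)=1 G1=1(const) G2=G0=0 G3=1(const) G4=NOT G2=NOT 1=0 -> 11010
Step 3: G0=(1+0>=2)=0 G1=1(const) G2=G0=1 G3=1(const) G4=NOT G2=NOT 0=1 -> 01111
State from step 3 equals state from step 1 -> cycle length 2

Answer: 2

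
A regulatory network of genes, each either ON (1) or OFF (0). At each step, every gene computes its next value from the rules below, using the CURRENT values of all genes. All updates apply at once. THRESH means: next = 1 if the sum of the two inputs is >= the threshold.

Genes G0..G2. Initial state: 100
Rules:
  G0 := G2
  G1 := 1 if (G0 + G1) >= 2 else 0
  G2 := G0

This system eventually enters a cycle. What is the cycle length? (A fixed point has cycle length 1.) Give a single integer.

Answer: 2

Derivation:
Step 0: 100
Step 1: G0=G2=0 G1=(1+0>=2)=0 G2=G0=1 -> 001
Step 2: G0=G2=1 G1=(0+0>=2)=0 G2=G0=0 -> 100
State from step 2 equals state from step 0 -> cycle length 2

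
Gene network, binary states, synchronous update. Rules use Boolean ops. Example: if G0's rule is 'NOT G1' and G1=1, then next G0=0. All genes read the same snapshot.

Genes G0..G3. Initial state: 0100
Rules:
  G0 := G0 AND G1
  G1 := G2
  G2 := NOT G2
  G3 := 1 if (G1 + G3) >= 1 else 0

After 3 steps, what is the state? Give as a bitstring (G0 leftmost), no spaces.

Step 1: G0=G0&G1=0&1=0 G1=G2=0 G2=NOT G2=NOT 0=1 G3=(1+0>=1)=1 -> 0011
Step 2: G0=G0&G1=0&0=0 G1=G2=1 G2=NOT G2=NOT 1=0 G3=(0+1>=1)=1 -> 0101
Step 3: G0=G0&G1=0&1=0 G1=G2=0 G2=NOT G2=NOT 0=1 G3=(1+1>=1)=1 -> 0011

0011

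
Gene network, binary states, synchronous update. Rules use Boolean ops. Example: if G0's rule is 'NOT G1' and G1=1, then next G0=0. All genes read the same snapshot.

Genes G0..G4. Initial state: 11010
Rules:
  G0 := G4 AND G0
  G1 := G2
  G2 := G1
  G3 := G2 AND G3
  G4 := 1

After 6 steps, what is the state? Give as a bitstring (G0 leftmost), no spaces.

Step 1: G0=G4&G0=0&1=0 G1=G2=0 G2=G1=1 G3=G2&G3=0&1=0 G4=1(const) -> 00101
Step 2: G0=G4&G0=1&0=0 G1=G2=1 G2=G1=0 G3=G2&G3=1&0=0 G4=1(const) -> 01001
Step 3: G0=G4&G0=1&0=0 G1=G2=0 G2=G1=1 G3=G2&G3=0&0=0 G4=1(const) -> 00101
Step 4: G0=G4&G0=1&0=0 G1=G2=1 G2=G1=0 G3=G2&G3=1&0=0 G4=1(const) -> 01001
Step 5: G0=G4&G0=1&0=0 G1=G2=0 G2=G1=1 G3=G2&G3=0&0=0 G4=1(const) -> 00101
Step 6: G0=G4&G0=1&0=0 G1=G2=1 G2=G1=0 G3=G2&G3=1&0=0 G4=1(const) -> 01001

01001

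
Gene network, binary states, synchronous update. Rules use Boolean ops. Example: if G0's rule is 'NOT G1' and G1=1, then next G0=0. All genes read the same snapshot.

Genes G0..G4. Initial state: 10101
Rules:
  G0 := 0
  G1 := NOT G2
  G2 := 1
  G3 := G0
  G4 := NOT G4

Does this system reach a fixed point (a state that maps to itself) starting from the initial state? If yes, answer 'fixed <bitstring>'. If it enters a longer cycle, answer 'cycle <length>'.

Step 0: 10101
Step 1: G0=0(const) G1=NOT G2=NOT 1=0 G2=1(const) G3=G0=1 G4=NOT G4=NOT 1=0 -> 00110
Step 2: G0=0(const) G1=NOT G2=NOT 1=0 G2=1(const) G3=G0=0 G4=NOT G4=NOT 0=1 -> 00101
Step 3: G0=0(const) G1=NOT G2=NOT 1=0 G2=1(const) G3=G0=0 G4=NOT G4=NOT 1=0 -> 00100
Step 4: G0=0(const) G1=NOT G2=NOT 1=0 G2=1(const) G3=G0=0 G4=NOT G4=NOT 0=1 -> 00101
Cycle of length 2 starting at step 2 -> no fixed point

Answer: cycle 2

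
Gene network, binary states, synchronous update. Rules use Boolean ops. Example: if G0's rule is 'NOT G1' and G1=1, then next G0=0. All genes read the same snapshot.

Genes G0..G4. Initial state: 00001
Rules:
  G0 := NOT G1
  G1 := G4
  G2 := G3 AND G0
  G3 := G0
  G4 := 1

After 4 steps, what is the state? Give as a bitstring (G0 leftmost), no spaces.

Step 1: G0=NOT G1=NOT 0=1 G1=G4=1 G2=G3&G0=0&0=0 G3=G0=0 G4=1(const) -> 11001
Step 2: G0=NOT G1=NOT 1=0 G1=G4=1 G2=G3&G0=0&1=0 G3=G0=1 G4=1(const) -> 01011
Step 3: G0=NOT G1=NOT 1=0 G1=G4=1 G2=G3&G0=1&0=0 G3=G0=0 G4=1(const) -> 01001
Step 4: G0=NOT G1=NOT 1=0 G1=G4=1 G2=G3&G0=0&0=0 G3=G0=0 G4=1(const) -> 01001

01001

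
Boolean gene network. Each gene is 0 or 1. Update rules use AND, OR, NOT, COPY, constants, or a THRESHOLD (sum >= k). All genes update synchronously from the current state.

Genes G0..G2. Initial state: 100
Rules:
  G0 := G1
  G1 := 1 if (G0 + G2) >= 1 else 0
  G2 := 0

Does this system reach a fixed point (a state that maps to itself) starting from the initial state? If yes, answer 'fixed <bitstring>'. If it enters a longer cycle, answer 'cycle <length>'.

Answer: cycle 2

Derivation:
Step 0: 100
Step 1: G0=G1=0 G1=(1+0>=1)=1 G2=0(const) -> 010
Step 2: G0=G1=1 G1=(0+0>=1)=0 G2=0(const) -> 100
Cycle of length 2 starting at step 0 -> no fixed point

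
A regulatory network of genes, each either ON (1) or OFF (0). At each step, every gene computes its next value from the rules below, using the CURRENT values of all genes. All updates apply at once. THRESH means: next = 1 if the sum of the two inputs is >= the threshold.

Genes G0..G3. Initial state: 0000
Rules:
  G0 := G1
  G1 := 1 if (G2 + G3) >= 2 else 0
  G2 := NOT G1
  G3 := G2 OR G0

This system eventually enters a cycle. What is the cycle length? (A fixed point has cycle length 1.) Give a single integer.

Step 0: 0000
Step 1: G0=G1=0 G1=(0+0>=2)=0 G2=NOT G1=NOT 0=1 G3=G2|G0=0|0=0 -> 0010
Step 2: G0=G1=0 G1=(1+0>=2)=0 G2=NOT G1=NOT 0=1 G3=G2|G0=1|0=1 -> 0011
Step 3: G0=G1=0 G1=(1+1>=2)=1 G2=NOT G1=NOT 0=1 G3=G2|G0=1|0=1 -> 0111
Step 4: G0=G1=1 G1=(1+1>=2)=1 G2=NOT G1=NOT 1=0 G3=G2|G0=1|0=1 -> 1101
Step 5: G0=G1=1 G1=(0+1>=2)=0 G2=NOT G1=NOT 1=0 G3=G2|G0=0|1=1 -> 1001
Step 6: G0=G1=0 G1=(0+1>=2)=0 G2=NOT G1=NOT 0=1 G3=G2|G0=0|1=1 -> 0011
State from step 6 equals state from step 2 -> cycle length 4

Answer: 4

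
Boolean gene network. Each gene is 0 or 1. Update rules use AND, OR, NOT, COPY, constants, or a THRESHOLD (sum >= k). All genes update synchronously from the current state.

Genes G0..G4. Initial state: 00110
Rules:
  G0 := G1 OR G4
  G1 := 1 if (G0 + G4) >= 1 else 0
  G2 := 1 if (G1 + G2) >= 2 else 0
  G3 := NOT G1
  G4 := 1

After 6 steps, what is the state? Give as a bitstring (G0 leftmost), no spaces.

Step 1: G0=G1|G4=0|0=0 G1=(0+0>=1)=0 G2=(0+1>=2)=0 G3=NOT G1=NOT 0=1 G4=1(const) -> 00011
Step 2: G0=G1|G4=0|1=1 G1=(0+1>=1)=1 G2=(0+0>=2)=0 G3=NOT G1=NOT 0=1 G4=1(const) -> 11011
Step 3: G0=G1|G4=1|1=1 G1=(1+1>=1)=1 G2=(1+0>=2)=0 G3=NOT G1=NOT 1=0 G4=1(const) -> 11001
Step 4: G0=G1|G4=1|1=1 G1=(1+1>=1)=1 G2=(1+0>=2)=0 G3=NOT G1=NOT 1=0 G4=1(const) -> 11001
Step 5: G0=G1|G4=1|1=1 G1=(1+1>=1)=1 G2=(1+0>=2)=0 G3=NOT G1=NOT 1=0 G4=1(const) -> 11001
Step 6: G0=G1|G4=1|1=1 G1=(1+1>=1)=1 G2=(1+0>=2)=0 G3=NOT G1=NOT 1=0 G4=1(const) -> 11001

11001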